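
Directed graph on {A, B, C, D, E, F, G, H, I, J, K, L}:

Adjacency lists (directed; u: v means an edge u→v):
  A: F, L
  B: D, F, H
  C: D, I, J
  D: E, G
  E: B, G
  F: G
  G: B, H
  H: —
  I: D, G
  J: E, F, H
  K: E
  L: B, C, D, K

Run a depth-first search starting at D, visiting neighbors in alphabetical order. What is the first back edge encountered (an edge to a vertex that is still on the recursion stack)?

B->D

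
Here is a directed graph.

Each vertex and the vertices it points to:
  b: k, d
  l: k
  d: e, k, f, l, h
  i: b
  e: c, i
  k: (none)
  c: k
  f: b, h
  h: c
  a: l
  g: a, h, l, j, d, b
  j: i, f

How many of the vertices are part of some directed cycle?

5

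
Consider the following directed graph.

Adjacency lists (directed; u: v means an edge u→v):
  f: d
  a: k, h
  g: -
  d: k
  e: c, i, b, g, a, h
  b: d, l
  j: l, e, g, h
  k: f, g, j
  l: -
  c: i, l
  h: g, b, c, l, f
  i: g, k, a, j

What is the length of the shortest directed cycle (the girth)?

3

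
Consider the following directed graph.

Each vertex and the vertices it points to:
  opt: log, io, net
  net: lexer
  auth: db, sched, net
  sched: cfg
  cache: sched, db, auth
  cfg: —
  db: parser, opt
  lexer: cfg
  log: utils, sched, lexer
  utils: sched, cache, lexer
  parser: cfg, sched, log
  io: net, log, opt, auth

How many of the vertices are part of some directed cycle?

8

A vertex is on a directed cycle iff it belongs to a strongly connected component of size ≥ 2 (or has a self-loop).
The vertices on cycles are {db, io, log, opt, auth, cache, utils, parser} — 8 in total.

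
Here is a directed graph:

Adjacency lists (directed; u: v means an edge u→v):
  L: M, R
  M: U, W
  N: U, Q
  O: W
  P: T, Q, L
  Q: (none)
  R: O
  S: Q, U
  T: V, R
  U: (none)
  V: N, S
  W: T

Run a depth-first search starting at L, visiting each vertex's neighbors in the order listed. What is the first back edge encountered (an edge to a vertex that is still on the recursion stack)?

DFS from L (visiting each vertex's neighbors in the order listed); mark gray on enter, black on exit:
L gray
  M gray
    U gray
    U black
    W gray
      T gray
        V gray
          N gray
            N→U: U black — skip
            Q gray
            Q black
          N black
          S gray
            S→Q: Q black — skip
            S→U: U black — skip
          S black
        V black
        R gray
          O gray
            O→W: W is gray → back edge
First back edge: O → W.

O->W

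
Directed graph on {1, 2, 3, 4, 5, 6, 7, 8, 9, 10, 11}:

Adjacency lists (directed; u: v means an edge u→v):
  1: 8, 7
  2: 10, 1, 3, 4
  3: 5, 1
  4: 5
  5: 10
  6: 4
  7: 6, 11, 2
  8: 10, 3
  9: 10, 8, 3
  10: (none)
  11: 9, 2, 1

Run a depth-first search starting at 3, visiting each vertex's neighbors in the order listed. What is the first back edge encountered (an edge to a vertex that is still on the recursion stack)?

DFS from 3 (visiting each vertex's neighbors in the order listed); mark gray on enter, black on exit:
3 gray
  5 gray
    10 gray
    10 black
  5 black
  1 gray
    8 gray
      8→10: 10 black — skip
      8→3: 3 is gray → back edge
First back edge: 8 → 3.

8→3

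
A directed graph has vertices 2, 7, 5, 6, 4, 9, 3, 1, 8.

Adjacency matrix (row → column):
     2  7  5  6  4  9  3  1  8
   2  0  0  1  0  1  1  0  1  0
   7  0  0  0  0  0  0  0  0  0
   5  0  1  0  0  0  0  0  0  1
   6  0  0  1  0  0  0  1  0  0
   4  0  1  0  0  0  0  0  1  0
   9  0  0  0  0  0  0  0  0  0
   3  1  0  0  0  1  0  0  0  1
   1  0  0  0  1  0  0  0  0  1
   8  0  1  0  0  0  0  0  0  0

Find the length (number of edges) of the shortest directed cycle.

4

For each vertex v, BFS finds the shortest path from v back to v.
The shortest such closed walk is 3 → 4 → 1 → 6 → 3, length 4.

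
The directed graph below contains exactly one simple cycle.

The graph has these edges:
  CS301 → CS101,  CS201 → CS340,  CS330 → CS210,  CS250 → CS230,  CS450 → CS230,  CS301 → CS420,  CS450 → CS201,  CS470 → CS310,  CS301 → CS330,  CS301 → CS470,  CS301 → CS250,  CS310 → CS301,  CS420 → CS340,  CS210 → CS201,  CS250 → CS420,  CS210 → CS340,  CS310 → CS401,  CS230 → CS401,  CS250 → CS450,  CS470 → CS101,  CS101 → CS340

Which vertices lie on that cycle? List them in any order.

DFS with gray/black marking from CS470:
CS470 gray
  CS101 gray
    CS340 gray
    CS340 black
  CS101 black
  CS310 gray
    CS301 gray
      CS330 gray
        CS210 gray
          CS210→CS340: CS340 black — skip
          CS201 gray
            CS201→CS340: CS340 black — skip
          CS201 black
        CS210 black
      CS330 black
      CS250 gray
        CS230 gray
          CS401 gray
          CS401 black
        CS230 black
        CS450 gray
          CS450→CS230: CS230 black — skip
          CS450→CS201: CS201 black — skip
        CS450 black
        CS420 gray
          CS420→CS340: CS340 black — skip
        CS420 black
      CS250 black
      CS301→CS420: CS420 black — skip
      CS301→CS470: CS470 is gray → back edge
Back edge closes the cycle CS470 → CS310 → CS301 → CS470; its vertices are {CS301, CS310, CS470}.

CS301, CS310, CS470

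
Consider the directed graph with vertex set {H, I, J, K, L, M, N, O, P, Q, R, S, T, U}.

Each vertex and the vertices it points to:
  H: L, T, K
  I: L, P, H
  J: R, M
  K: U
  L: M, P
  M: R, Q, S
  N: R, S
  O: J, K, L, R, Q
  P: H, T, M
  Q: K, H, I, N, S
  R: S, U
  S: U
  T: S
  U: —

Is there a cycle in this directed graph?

DFS with white/gray/black marking, starting from T:
T gray
  S gray
    U gray
    U black
  S black
T black
H gray
  L gray
    M gray
      R gray
        R→S: S black — skip
        R→U: U black — skip
      R black
      Q gray
        K gray
          K→U: U black — skip
        K black
        Q→H: H is gray → back edge
Back edge found, so a cycle exists: H → L → M → Q → H.

Yes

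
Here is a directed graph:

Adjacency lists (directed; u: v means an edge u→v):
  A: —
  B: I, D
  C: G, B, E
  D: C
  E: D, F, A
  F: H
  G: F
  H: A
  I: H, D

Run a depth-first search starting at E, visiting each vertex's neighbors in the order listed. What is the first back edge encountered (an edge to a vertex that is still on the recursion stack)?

I→D

DFS from E (visiting each vertex's neighbors in the order listed); mark gray on enter, black on exit:
E gray
  D gray
    C gray
      G gray
        F gray
          H gray
            A gray
            A black
          H black
        F black
      G black
      B gray
        I gray
          I→H: H black — skip
          I→D: D is gray → back edge
First back edge: I → D.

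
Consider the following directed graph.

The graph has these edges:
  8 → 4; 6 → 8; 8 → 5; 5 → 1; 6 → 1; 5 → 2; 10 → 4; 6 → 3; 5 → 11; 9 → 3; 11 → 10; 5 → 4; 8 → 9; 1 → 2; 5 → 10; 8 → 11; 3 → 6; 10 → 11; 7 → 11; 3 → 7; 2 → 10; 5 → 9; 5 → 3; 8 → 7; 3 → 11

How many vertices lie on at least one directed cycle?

A vertex is on a directed cycle iff it belongs to a strongly connected component of size ≥ 2 (or has a self-loop).
The vertices on cycles are {3, 5, 6, 8, 9, 10, 11} — 7 in total.

7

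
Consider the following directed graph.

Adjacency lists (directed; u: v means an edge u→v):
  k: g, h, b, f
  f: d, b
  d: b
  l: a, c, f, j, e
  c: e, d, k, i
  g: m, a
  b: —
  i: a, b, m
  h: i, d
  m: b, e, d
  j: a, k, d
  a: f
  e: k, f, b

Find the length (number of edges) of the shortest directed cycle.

4

For each vertex v, BFS finds the shortest path from v back to v.
The shortest such closed walk is k → g → m → e → k, length 4.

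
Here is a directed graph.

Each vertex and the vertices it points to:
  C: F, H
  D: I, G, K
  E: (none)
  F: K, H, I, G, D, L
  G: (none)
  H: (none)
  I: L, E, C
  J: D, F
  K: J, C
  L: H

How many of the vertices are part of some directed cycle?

6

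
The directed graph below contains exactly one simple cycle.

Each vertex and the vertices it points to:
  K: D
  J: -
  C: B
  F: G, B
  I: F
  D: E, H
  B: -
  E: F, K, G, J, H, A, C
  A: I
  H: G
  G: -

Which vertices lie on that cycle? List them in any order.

DFS with gray/black marking from E:
E gray
  F gray
    G gray
    G black
    B gray
    B black
  F black
  K gray
    D gray
      D→E: E is gray → back edge
Back edge closes the cycle E → K → D → E; its vertices are {D, E, K}.

D, E, K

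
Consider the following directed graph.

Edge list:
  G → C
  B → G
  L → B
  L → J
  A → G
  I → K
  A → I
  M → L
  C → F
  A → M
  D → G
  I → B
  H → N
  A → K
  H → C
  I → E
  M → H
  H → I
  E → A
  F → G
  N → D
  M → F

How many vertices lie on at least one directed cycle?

A vertex is on a directed cycle iff it belongs to a strongly connected component of size ≥ 2 (or has a self-loop).
The vertices on cycles are {A, C, E, F, G, H, I, M} — 8 in total.

8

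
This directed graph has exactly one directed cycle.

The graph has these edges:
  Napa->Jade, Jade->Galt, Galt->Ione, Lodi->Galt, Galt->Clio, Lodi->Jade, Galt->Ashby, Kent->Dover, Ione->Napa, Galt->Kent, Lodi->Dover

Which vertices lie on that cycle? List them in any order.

Galt, Ione, Jade, Napa

DFS with gray/black marking from Galt:
Galt gray
  Ione gray
    Napa gray
      Jade gray
        Jade→Galt: Galt is gray → back edge
Back edge closes the cycle Galt → Ione → Napa → Jade → Galt; its vertices are {Galt, Ione, Jade, Napa}.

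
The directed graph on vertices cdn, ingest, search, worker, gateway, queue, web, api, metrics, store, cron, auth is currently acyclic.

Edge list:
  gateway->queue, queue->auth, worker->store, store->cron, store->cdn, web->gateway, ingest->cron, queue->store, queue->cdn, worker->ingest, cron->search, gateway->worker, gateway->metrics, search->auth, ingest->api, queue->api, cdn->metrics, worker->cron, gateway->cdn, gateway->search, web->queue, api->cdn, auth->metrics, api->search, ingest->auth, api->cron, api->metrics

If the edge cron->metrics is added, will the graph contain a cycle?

Adding cron→metrics creates a cycle iff metrics can already reach cron.
Explore from metrics: no path reaches cron. The graph stays acyclic.

No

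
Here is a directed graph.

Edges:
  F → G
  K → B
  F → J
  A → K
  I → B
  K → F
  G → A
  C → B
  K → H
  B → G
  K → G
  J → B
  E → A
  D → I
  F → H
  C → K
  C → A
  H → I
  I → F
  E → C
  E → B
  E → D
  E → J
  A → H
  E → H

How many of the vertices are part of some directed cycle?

A vertex is on a directed cycle iff it belongs to a strongly connected component of size ≥ 2 (or has a self-loop).
The vertices on cycles are {A, B, F, G, H, I, J, K} — 8 in total.

8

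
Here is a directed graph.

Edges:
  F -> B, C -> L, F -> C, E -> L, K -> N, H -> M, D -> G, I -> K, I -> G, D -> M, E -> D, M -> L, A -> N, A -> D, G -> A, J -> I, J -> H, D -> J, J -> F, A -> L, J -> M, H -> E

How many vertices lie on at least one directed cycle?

7

A vertex is on a directed cycle iff it belongs to a strongly connected component of size ≥ 2 (or has a self-loop).
The vertices on cycles are {A, D, E, G, H, I, J} — 7 in total.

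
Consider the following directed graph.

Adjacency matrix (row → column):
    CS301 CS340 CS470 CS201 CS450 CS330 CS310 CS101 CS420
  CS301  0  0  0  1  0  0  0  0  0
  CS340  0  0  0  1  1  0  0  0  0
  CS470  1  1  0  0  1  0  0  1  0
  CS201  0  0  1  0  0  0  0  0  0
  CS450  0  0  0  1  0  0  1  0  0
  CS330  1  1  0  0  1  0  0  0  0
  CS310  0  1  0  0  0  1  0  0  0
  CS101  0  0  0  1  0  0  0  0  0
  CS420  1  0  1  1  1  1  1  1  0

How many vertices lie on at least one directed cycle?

8

A vertex is on a directed cycle iff it belongs to a strongly connected component of size ≥ 2 (or has a self-loop).
The vertices on cycles are {CS101, CS201, CS301, CS310, CS330, CS340, CS450, CS470} — 8 in total.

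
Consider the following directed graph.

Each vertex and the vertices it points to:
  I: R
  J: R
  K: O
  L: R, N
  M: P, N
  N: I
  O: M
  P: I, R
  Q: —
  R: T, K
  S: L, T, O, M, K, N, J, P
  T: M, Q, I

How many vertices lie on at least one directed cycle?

A vertex is on a directed cycle iff it belongs to a strongly connected component of size ≥ 2 (or has a self-loop).
The vertices on cycles are {I, K, M, N, O, P, R, T} — 8 in total.

8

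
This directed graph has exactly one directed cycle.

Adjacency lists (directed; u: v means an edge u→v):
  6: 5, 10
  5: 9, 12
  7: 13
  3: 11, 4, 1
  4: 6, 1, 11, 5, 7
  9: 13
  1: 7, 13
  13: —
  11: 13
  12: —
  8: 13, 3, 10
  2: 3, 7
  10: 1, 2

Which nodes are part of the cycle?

DFS with gray/black marking from 3:
3 gray
  11 gray
    13 gray
    13 black
  11 black
  4 gray
    6 gray
      5 gray
        9 gray
          9→13: 13 black — skip
        9 black
        12 gray
        12 black
      5 black
      10 gray
        1 gray
          7 gray
            7→13: 13 black — skip
          7 black
          1→13: 13 black — skip
        1 black
        2 gray
          2→3: 3 is gray → back edge
Back edge closes the cycle 3 → 4 → 6 → 10 → 2 → 3; its vertices are {2, 3, 4, 6, 10}.

2, 3, 4, 6, 10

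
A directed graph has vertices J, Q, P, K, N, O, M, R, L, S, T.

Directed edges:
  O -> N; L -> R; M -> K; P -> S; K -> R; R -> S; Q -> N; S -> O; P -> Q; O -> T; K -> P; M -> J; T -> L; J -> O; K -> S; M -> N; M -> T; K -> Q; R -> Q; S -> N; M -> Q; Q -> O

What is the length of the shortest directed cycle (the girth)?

5

For each vertex v, BFS finds the shortest path from v back to v.
The shortest such closed walk is T → L → R → Q → O → T, length 5.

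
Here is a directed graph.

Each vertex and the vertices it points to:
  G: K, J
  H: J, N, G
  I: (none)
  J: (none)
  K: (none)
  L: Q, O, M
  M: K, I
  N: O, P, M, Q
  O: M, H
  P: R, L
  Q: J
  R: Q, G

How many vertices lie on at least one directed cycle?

A vertex is on a directed cycle iff it belongs to a strongly connected component of size ≥ 2 (or has a self-loop).
The vertices on cycles are {H, L, N, O, P} — 5 in total.

5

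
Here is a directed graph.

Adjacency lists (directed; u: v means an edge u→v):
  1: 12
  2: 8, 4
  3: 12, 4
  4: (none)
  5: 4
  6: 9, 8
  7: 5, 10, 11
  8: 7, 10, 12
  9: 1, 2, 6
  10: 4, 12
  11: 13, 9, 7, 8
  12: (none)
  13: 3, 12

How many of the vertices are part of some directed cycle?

6

A vertex is on a directed cycle iff it belongs to a strongly connected component of size ≥ 2 (or has a self-loop).
The vertices on cycles are {2, 6, 7, 8, 9, 11} — 6 in total.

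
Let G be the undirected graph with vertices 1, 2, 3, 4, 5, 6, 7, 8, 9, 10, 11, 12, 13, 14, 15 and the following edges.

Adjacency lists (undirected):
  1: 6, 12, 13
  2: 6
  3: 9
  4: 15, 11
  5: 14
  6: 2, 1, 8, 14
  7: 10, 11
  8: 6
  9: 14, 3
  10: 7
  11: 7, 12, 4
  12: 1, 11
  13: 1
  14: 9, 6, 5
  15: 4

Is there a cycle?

No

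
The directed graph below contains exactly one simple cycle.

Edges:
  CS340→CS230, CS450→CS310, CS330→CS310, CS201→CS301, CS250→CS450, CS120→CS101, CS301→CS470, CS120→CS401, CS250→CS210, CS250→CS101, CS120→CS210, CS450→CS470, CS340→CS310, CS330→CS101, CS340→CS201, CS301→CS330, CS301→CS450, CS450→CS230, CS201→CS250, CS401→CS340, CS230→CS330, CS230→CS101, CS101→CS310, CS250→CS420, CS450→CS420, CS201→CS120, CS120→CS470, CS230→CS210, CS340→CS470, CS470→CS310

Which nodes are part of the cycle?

CS120, CS201, CS340, CS401

DFS with gray/black marking from CS201:
CS201 gray
  CS250 gray
    CS101 gray
      CS310 gray
      CS310 black
    CS101 black
    CS450 gray
      CS470 gray
        CS470→CS310: CS310 black — skip
      CS470 black
      CS230 gray
        CS230→CS101: CS101 black — skip
        CS210 gray
        CS210 black
        CS330 gray
          CS330→CS310: CS310 black — skip
          CS330→CS101: CS101 black — skip
        CS330 black
      CS230 black
      CS420 gray
      CS420 black
      CS450→CS310: CS310 black — skip
    CS450 black
    CS250→CS420: CS420 black — skip
    CS250→CS210: CS210 black — skip
  CS250 black
  CS301 gray
    CS301→CS330: CS330 black — skip
    CS301→CS450: CS450 black — skip
    CS301→CS470: CS470 black — skip
  CS301 black
  CS120 gray
    CS120→CS101: CS101 black — skip
    CS120→CS210: CS210 black — skip
    CS401 gray
      CS340 gray
        CS340→CS310: CS310 black — skip
        CS340→CS470: CS470 black — skip
        CS340→CS230: CS230 black — skip
        CS340→CS201: CS201 is gray → back edge
Back edge closes the cycle CS201 → CS120 → CS401 → CS340 → CS201; its vertices are {CS120, CS201, CS340, CS401}.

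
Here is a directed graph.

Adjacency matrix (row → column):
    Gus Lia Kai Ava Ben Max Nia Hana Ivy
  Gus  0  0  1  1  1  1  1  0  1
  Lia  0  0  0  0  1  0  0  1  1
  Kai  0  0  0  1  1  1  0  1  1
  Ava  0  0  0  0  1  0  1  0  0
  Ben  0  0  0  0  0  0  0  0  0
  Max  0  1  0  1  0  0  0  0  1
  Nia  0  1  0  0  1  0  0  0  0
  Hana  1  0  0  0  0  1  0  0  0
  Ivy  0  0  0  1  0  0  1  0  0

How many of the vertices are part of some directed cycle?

8

A vertex is on a directed cycle iff it belongs to a strongly connected component of size ≥ 2 (or has a self-loop).
The vertices on cycles are {Ava, Gus, Ivy, Kai, Lia, Max, Nia, Hana} — 8 in total.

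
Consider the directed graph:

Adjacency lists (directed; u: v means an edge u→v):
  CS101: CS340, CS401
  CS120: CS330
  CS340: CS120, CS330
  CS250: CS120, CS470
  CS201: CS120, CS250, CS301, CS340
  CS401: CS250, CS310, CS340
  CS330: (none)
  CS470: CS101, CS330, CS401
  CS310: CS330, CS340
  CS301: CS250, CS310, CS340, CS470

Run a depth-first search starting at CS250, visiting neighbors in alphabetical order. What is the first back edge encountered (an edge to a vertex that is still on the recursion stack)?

DFS from CS250 (visiting neighbors in alphabetical order); mark gray on enter, black on exit:
CS250 gray
  CS120 gray
    CS330 gray
    CS330 black
  CS120 black
  CS470 gray
    CS101 gray
      CS340 gray
        CS340→CS120: CS120 black — skip
        CS340→CS330: CS330 black — skip
      CS340 black
      CS401 gray
        CS401→CS250: CS250 is gray → back edge
First back edge: CS401 → CS250.

CS401→CS250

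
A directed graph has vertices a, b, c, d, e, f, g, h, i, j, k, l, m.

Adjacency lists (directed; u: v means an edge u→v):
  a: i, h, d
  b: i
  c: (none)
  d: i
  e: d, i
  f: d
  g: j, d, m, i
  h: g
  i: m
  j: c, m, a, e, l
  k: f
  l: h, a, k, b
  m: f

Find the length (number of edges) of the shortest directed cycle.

For each vertex v, BFS finds the shortest path from v back to v.
The shortest such closed walk is j → a → h → g → j, length 4.

4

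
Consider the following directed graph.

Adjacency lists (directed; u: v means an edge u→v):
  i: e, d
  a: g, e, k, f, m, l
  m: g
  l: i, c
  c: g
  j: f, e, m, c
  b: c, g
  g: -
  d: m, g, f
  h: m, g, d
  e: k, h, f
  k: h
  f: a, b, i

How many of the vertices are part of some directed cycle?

8

A vertex is on a directed cycle iff it belongs to a strongly connected component of size ≥ 2 (or has a self-loop).
The vertices on cycles are {a, d, e, f, h, i, k, l} — 8 in total.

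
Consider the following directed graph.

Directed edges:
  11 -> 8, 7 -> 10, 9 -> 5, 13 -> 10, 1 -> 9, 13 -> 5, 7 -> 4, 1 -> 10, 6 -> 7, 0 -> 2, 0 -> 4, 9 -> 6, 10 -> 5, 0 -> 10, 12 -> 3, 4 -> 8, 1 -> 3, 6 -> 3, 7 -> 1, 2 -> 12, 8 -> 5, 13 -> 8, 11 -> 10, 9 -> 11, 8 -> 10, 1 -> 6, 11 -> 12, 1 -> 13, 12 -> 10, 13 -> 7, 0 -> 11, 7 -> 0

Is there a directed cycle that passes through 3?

No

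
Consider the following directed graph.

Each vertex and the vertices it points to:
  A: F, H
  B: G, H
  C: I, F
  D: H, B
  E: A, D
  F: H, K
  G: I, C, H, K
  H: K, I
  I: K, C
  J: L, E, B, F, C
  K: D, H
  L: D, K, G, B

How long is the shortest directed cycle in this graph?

2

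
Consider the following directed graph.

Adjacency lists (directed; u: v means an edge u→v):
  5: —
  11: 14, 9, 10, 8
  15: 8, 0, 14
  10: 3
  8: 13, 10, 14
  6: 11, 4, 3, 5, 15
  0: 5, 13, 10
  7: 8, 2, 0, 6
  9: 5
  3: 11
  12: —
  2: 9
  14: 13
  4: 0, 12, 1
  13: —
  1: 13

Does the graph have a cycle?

Yes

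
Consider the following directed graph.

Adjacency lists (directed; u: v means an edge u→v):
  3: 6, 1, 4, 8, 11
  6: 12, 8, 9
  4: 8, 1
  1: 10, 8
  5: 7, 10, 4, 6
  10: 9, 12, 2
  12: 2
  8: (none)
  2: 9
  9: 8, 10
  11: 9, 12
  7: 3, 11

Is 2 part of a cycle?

2 is on a cycle iff 2 can reach itself via ≥1 edge.
2 → 9 → 10 → 2 — yes.

Yes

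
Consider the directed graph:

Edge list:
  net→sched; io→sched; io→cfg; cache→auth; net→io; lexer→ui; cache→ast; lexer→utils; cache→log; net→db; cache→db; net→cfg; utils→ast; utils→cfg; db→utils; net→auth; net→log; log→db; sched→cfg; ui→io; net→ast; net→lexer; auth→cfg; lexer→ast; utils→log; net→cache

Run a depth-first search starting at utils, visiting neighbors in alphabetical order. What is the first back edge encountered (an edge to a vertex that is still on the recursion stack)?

DFS from utils (visiting neighbors in alphabetical order); mark gray on enter, black on exit:
utils gray
  ast gray
  ast black
  cfg gray
  cfg black
  log gray
    db gray
      db→utils: utils is gray → back edge
First back edge: db → utils.

db->utils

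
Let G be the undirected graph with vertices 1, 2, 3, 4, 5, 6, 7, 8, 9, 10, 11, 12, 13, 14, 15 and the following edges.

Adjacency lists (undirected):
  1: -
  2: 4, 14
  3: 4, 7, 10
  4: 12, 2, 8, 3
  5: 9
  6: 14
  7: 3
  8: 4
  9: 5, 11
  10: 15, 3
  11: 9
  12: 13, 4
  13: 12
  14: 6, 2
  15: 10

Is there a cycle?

No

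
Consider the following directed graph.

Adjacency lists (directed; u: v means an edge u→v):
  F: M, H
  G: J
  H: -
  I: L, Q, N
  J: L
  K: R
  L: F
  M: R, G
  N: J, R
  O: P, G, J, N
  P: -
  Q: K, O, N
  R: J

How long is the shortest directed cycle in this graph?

For each vertex v, BFS finds the shortest path from v back to v.
The shortest such closed walk is L → F → M → G → J → L, length 5.

5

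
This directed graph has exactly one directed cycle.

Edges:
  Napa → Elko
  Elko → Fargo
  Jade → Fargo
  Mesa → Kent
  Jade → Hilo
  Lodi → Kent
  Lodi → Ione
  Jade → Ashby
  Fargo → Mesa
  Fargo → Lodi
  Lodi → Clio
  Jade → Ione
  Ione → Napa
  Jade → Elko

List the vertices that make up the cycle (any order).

DFS with gray/black marking from Elko:
Elko gray
  Fargo gray
    Mesa gray
      Kent gray
      Kent black
    Mesa black
    Lodi gray
      Ione gray
        Napa gray
          Napa→Elko: Elko is gray → back edge
Back edge closes the cycle Elko → Fargo → Lodi → Ione → Napa → Elko; its vertices are {Elko, Ione, Lodi, Napa, Fargo}.

Elko, Ione, Lodi, Napa, Fargo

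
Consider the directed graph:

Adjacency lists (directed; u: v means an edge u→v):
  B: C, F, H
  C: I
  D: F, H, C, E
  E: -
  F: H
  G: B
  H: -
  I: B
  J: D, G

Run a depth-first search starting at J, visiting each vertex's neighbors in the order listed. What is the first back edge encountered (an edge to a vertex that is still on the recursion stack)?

B->C

DFS from J (visiting each vertex's neighbors in the order listed); mark gray on enter, black on exit:
J gray
  D gray
    F gray
      H gray
      H black
    F black
    D→H: H black — skip
    C gray
      I gray
        B gray
          B→C: C is gray → back edge
First back edge: B → C.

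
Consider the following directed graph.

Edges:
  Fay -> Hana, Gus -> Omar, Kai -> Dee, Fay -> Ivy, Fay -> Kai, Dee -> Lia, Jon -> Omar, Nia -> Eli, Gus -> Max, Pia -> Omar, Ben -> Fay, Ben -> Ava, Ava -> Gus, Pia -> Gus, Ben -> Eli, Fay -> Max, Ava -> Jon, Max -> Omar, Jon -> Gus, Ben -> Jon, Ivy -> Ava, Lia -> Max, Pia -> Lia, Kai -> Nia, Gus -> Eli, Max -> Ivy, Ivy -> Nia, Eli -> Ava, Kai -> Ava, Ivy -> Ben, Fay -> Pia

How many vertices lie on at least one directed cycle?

13

A vertex is on a directed cycle iff it belongs to a strongly connected component of size ≥ 2 (or has a self-loop).
The vertices on cycles are {Ava, Ben, Dee, Eli, Fay, Gus, Ivy, Jon, Kai, Lia, Max, Nia, Pia} — 13 in total.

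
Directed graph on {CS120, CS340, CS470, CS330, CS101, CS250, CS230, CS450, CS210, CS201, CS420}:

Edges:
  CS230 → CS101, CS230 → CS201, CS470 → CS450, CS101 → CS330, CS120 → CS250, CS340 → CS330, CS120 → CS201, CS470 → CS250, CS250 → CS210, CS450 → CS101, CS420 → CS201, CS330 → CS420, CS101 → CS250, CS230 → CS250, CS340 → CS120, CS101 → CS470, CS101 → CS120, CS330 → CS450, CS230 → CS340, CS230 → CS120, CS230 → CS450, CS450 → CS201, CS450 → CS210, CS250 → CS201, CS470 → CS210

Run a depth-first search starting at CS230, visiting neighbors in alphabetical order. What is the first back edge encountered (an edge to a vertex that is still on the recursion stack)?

DFS from CS230 (visiting neighbors in alphabetical order); mark gray on enter, black on exit:
CS230 gray
  CS101 gray
    CS120 gray
      CS201 gray
      CS201 black
      CS250 gray
        CS250→CS201: CS201 black — skip
        CS210 gray
        CS210 black
      CS250 black
    CS120 black
    CS101→CS250: CS250 black — skip
    CS330 gray
      CS420 gray
        CS420→CS201: CS201 black — skip
      CS420 black
      CS450 gray
        CS450→CS101: CS101 is gray → back edge
First back edge: CS450 → CS101.

CS450→CS101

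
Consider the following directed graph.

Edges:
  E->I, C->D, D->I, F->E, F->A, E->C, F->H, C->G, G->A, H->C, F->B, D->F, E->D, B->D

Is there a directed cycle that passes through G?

No

G lies on a cycle iff there is a path from G back to itself.
Exploring from G, it never reaches itself; equivalently, its strongly connected component is a singleton.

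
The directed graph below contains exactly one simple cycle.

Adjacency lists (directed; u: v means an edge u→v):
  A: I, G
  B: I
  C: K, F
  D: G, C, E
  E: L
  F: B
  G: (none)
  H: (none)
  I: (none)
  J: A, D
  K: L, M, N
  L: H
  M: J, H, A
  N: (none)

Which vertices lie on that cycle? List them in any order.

C, D, J, K, M

DFS with gray/black marking from K:
K gray
  L gray
    H gray
    H black
  L black
  M gray
    J gray
      A gray
        I gray
        I black
        G gray
        G black
      A black
      D gray
        D→G: G black — skip
        C gray
          C→K: K is gray → back edge
Back edge closes the cycle K → M → J → D → C → K; its vertices are {C, D, J, K, M}.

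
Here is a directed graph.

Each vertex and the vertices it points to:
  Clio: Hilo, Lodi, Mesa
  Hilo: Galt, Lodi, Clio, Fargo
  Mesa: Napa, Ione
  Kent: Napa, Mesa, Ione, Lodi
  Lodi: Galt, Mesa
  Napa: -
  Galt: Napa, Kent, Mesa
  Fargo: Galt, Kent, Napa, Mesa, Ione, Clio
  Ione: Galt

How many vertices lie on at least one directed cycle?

A vertex is on a directed cycle iff it belongs to a strongly connected component of size ≥ 2 (or has a self-loop).
The vertices on cycles are {Clio, Galt, Hilo, Ione, Kent, Lodi, Mesa, Fargo} — 8 in total.

8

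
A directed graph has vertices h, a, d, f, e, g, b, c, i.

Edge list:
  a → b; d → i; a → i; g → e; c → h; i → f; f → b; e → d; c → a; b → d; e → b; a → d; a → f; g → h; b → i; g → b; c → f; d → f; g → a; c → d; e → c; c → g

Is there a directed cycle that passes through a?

a lies on a cycle iff there is a path from a back to itself.
Exploring from a, it never reaches itself; equivalently, its strongly connected component is a singleton.

No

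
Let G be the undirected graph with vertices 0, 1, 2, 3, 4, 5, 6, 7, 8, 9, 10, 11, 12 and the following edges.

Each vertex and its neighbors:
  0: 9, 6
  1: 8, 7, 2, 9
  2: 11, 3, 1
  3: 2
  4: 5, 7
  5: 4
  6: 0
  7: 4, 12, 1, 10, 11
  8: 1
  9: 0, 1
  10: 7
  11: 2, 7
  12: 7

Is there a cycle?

Yes

DFS, tracking each vertex's parent; an edge to a visited non-parent vertex closes a cycle.
Start from 11:
visit 11 (parent –)
  visit 2 (parent 11)
    2–11: parent, skip
    visit 3 (parent 2)
      3–2: parent, skip
    visit 1 (parent 2)
      visit 8 (parent 1)
        8–1: parent, skip
      visit 7 (parent 1)
        visit 4 (parent 7)
          visit 5 (parent 4)
            5–4: parent, skip
          4–7: parent, skip
        visit 12 (parent 7)
          12–7: parent, skip
        7–1: parent, skip
        visit 10 (parent 7)
          10–7: parent, skip
        7–11: 11 visited and ≠ parent → cycle
Cycle: 11 – 2 – 1 – 7 – 11.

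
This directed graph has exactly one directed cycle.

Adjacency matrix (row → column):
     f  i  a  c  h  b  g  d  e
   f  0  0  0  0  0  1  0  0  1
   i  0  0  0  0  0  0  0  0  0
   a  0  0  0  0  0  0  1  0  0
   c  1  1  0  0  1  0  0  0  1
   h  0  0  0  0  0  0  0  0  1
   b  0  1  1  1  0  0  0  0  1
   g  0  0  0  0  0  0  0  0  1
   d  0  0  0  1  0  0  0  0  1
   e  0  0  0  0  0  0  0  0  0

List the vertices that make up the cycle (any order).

b, c, f

DFS with gray/black marking from c:
c gray
  h gray
    e gray
    e black
  h black
  i gray
  i black
  f gray
    f→e: e black — skip
    b gray
      b→c: c is gray → back edge
Back edge closes the cycle c → f → b → c; its vertices are {b, c, f}.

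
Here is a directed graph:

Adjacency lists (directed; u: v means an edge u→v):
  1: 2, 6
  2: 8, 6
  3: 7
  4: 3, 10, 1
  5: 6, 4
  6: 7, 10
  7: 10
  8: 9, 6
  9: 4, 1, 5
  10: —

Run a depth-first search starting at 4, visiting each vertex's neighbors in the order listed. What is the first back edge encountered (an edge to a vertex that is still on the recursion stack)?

9→4

DFS from 4 (visiting each vertex's neighbors in the order listed); mark gray on enter, black on exit:
4 gray
  3 gray
    7 gray
      10 gray
      10 black
    7 black
  3 black
  4→10: 10 black — skip
  1 gray
    2 gray
      8 gray
        9 gray
          9→4: 4 is gray → back edge
First back edge: 9 → 4.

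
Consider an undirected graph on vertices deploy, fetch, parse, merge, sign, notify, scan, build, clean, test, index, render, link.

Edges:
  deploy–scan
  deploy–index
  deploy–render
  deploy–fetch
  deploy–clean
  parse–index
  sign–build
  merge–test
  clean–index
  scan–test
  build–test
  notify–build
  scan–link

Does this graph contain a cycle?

DFS, tracking each vertex's parent; an edge to a visited non-parent vertex closes a cycle.
Start from notify:
visit notify (parent –)
  visit build (parent notify)
    visit test (parent build)
      visit scan (parent test)
        visit link (parent scan)
          link–scan: parent, skip
        scan–test: parent, skip
        visit deploy (parent scan)
          visit clean (parent deploy)
            visit index (parent clean)
              visit parse (parent index)
                parse–index: parent, skip
              index–clean: parent, skip
              index–deploy: deploy visited and ≠ parent → cycle
Cycle: deploy – clean – index – deploy.

Yes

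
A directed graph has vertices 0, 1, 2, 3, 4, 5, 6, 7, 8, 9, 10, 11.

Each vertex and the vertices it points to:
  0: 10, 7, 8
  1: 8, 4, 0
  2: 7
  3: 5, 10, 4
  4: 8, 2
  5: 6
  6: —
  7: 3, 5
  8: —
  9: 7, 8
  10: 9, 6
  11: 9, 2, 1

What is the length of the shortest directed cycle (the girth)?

4

For each vertex v, BFS finds the shortest path from v back to v.
The shortest such closed walk is 4 → 2 → 7 → 3 → 4, length 4.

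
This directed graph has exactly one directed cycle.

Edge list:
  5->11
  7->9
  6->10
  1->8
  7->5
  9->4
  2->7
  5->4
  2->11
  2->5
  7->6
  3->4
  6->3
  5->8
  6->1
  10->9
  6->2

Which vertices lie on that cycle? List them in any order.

DFS with gray/black marking from 2:
2 gray
  7 gray
    6 gray
      1 gray
        8 gray
        8 black
      1 black
      10 gray
        9 gray
          4 gray
          4 black
        9 black
      10 black
      6→2: 2 is gray → back edge
Back edge closes the cycle 2 → 7 → 6 → 2; its vertices are {2, 6, 7}.

2, 6, 7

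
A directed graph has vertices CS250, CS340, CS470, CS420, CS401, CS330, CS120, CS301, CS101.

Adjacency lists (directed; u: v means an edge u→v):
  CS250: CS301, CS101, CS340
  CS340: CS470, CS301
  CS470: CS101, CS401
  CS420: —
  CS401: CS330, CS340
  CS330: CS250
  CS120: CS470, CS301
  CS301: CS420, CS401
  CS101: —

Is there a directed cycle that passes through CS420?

CS420 lies on a cycle iff there is a path from CS420 back to itself.
Exploring from CS420, it never reaches itself; equivalently, its strongly connected component is a singleton.

No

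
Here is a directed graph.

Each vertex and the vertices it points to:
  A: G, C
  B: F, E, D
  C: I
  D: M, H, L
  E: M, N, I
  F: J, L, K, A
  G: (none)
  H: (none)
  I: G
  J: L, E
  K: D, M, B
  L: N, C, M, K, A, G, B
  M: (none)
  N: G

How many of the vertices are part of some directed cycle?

6

A vertex is on a directed cycle iff it belongs to a strongly connected component of size ≥ 2 (or has a self-loop).
The vertices on cycles are {B, D, F, J, K, L} — 6 in total.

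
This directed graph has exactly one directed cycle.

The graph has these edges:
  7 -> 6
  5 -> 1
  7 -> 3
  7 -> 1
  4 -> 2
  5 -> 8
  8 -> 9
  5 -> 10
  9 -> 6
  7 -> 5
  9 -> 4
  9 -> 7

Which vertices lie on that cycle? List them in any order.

5, 7, 8, 9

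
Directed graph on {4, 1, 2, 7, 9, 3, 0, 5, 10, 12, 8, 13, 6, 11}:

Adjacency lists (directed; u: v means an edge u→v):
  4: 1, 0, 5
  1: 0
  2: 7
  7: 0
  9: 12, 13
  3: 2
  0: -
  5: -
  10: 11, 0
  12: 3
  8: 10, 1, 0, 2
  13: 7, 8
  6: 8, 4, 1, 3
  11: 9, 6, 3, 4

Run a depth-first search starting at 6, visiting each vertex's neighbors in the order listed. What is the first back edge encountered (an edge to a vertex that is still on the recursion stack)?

13→8

DFS from 6 (visiting each vertex's neighbors in the order listed); mark gray on enter, black on exit:
6 gray
  8 gray
    10 gray
      11 gray
        9 gray
          12 gray
            3 gray
              2 gray
                7 gray
                  0 gray
                  0 black
                7 black
              2 black
            3 black
          12 black
          13 gray
            13→7: 7 black — skip
            13→8: 8 is gray → back edge
First back edge: 13 → 8.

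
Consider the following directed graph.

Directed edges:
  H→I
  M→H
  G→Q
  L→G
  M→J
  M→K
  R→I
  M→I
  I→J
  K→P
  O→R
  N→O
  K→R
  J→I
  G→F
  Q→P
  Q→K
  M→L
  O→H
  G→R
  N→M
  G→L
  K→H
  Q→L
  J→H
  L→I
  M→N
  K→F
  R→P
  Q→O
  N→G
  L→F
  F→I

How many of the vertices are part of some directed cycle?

A vertex is on a directed cycle iff it belongs to a strongly connected component of size ≥ 2 (or has a self-loop).
The vertices on cycles are {G, H, I, J, L, M, N, Q} — 8 in total.

8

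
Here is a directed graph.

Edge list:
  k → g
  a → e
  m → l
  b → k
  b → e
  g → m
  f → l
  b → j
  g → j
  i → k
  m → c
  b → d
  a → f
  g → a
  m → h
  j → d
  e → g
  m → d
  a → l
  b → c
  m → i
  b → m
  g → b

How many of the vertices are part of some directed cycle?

A vertex is on a directed cycle iff it belongs to a strongly connected component of size ≥ 2 (or has a self-loop).
The vertices on cycles are {a, b, e, g, i, k, m} — 7 in total.

7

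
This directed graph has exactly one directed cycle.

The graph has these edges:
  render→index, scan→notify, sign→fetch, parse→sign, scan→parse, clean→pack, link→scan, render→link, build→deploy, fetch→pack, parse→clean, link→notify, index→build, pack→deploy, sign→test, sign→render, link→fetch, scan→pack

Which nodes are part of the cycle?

link, scan, sign, parse, render

DFS with gray/black marking from sign:
sign gray
  test gray
  test black
  fetch gray
    pack gray
      deploy gray
      deploy black
    pack black
  fetch black
  render gray
    index gray
      build gray
        build→deploy: deploy black — skip
      build black
    index black
    link gray
      scan gray
        notify gray
        notify black
        scan→pack: pack black — skip
        parse gray
          parse→sign: sign is gray → back edge
Back edge closes the cycle sign → render → link → scan → parse → sign; its vertices are {link, scan, sign, parse, render}.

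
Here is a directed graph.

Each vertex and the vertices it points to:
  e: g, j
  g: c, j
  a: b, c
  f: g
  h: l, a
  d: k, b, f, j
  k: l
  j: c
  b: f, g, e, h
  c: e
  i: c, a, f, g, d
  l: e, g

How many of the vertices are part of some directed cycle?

A vertex is on a directed cycle iff it belongs to a strongly connected component of size ≥ 2 (or has a self-loop).
The vertices on cycles are {a, b, c, e, g, h, j} — 7 in total.

7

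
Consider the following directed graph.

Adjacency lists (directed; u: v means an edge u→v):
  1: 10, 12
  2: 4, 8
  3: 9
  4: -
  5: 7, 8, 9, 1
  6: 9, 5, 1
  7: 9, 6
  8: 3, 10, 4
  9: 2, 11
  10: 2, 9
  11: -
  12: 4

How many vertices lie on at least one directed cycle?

8

A vertex is on a directed cycle iff it belongs to a strongly connected component of size ≥ 2 (or has a self-loop).
The vertices on cycles are {2, 3, 5, 6, 7, 8, 9, 10} — 8 in total.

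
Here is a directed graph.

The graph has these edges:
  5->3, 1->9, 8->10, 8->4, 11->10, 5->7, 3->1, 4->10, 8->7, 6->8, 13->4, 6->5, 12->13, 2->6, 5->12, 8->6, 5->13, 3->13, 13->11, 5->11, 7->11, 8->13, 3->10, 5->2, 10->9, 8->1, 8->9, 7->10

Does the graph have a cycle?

Yes

DFS with white/gray/black marking, starting from 12:
12 gray
  13 gray
    4 gray
      10 gray
        9 gray
        9 black
      10 black
    4 black
    11 gray
      11→10: 10 black — skip
    11 black
  13 black
12 black
2 gray
  6 gray
    8 gray
      8→13: 13 black — skip
      8→6: 6 is gray → back edge
Back edge found, so a cycle exists: 6 → 8 → 6.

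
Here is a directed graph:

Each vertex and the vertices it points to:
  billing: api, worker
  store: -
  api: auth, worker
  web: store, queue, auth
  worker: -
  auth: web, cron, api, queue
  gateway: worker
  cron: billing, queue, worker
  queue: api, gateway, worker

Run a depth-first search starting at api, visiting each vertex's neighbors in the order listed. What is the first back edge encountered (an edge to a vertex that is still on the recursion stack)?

queue->api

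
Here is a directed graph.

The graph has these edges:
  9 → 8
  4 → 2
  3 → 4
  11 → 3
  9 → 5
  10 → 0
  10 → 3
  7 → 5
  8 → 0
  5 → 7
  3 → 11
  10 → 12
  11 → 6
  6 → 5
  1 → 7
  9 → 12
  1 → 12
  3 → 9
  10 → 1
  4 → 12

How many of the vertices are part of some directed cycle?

A vertex is on a directed cycle iff it belongs to a strongly connected component of size ≥ 2 (or has a self-loop).
The vertices on cycles are {3, 5, 7, 11} — 4 in total.

4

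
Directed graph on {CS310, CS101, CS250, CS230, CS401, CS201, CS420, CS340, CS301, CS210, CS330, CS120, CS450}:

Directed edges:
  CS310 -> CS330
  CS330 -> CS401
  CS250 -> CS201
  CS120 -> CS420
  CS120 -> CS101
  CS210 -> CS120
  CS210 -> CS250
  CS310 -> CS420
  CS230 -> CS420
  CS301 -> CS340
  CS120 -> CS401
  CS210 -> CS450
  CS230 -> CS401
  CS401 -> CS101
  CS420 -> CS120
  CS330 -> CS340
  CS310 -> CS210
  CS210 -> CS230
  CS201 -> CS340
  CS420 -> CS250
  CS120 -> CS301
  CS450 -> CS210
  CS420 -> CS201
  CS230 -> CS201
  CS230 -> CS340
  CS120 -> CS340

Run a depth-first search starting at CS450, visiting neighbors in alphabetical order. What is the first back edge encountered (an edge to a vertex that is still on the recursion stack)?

DFS from CS450 (visiting neighbors in alphabetical order); mark gray on enter, black on exit:
CS450 gray
  CS210 gray
    CS120 gray
      CS101 gray
      CS101 black
      CS301 gray
        CS340 gray
        CS340 black
      CS301 black
      CS120→CS340: CS340 black — skip
      CS401 gray
        CS401→CS101: CS101 black — skip
      CS401 black
      CS420 gray
        CS420→CS120: CS120 is gray → back edge
First back edge: CS420 → CS120.

CS420->CS120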